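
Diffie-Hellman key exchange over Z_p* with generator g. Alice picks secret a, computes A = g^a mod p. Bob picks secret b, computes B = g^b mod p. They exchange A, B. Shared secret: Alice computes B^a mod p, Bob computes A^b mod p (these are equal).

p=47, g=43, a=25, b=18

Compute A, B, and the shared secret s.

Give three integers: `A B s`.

Answer: 31 14 8

Derivation:
A = 43^25 mod 47  (bits of 25 = 11001)
  bit 0 = 1: r = r^2 * 43 mod 47 = 1^2 * 43 = 1*43 = 43
  bit 1 = 1: r = r^2 * 43 mod 47 = 43^2 * 43 = 16*43 = 30
  bit 2 = 0: r = r^2 mod 47 = 30^2 = 7
  bit 3 = 0: r = r^2 mod 47 = 7^2 = 2
  bit 4 = 1: r = r^2 * 43 mod 47 = 2^2 * 43 = 4*43 = 31
  -> A = 31
B = 43^18 mod 47  (bits of 18 = 10010)
  bit 0 = 1: r = r^2 * 43 mod 47 = 1^2 * 43 = 1*43 = 43
  bit 1 = 0: r = r^2 mod 47 = 43^2 = 16
  bit 2 = 0: r = r^2 mod 47 = 16^2 = 21
  bit 3 = 1: r = r^2 * 43 mod 47 = 21^2 * 43 = 18*43 = 22
  bit 4 = 0: r = r^2 mod 47 = 22^2 = 14
  -> B = 14
s = B^a = 14^25 mod 47  (bits of 25 = 11001)
  bit 0 = 1: r = r^2 * 14 mod 47 = 1^2 * 14 = 1*14 = 14
  bit 1 = 1: r = r^2 * 14 mod 47 = 14^2 * 14 = 8*14 = 18
  bit 2 = 0: r = r^2 mod 47 = 18^2 = 42
  bit 3 = 0: r = r^2 mod 47 = 42^2 = 25
  bit 4 = 1: r = r^2 * 14 mod 47 = 25^2 * 14 = 14*14 = 8
  -> s = B^a = 8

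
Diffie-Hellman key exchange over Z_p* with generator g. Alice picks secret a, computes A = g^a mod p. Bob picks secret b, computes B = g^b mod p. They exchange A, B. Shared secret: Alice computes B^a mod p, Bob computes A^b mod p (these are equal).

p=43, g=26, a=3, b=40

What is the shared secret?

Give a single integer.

Answer: 16

Derivation:
A = 26^3 mod 43  (bits of 3 = 11)
  bit 0 = 1: r = r^2 * 26 mod 43 = 1^2 * 26 = 1*26 = 26
  bit 1 = 1: r = r^2 * 26 mod 43 = 26^2 * 26 = 31*26 = 32
  -> A = 32
B = 26^40 mod 43  (bits of 40 = 101000)
  bit 0 = 1: r = r^2 * 26 mod 43 = 1^2 * 26 = 1*26 = 26
  bit 1 = 0: r = r^2 mod 43 = 26^2 = 31
  bit 2 = 1: r = r^2 * 26 mod 43 = 31^2 * 26 = 15*26 = 3
  bit 3 = 0: r = r^2 mod 43 = 3^2 = 9
  bit 4 = 0: r = r^2 mod 43 = 9^2 = 38
  bit 5 = 0: r = r^2 mod 43 = 38^2 = 25
  -> B = 25
s = B^a = 25^3 mod 43  (bits of 3 = 11)
  bit 0 = 1: r = r^2 * 25 mod 43 = 1^2 * 25 = 1*25 = 25
  bit 1 = 1: r = r^2 * 25 mod 43 = 25^2 * 25 = 23*25 = 16
  -> s = B^a = 16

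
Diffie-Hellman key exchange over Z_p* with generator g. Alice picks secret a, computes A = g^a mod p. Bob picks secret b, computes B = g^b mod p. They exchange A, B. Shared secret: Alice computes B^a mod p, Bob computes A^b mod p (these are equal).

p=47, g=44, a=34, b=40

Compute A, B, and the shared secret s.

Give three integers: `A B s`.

A = 44^34 mod 47  (bits of 34 = 100010)
  bit 0 = 1: r = r^2 * 44 mod 47 = 1^2 * 44 = 1*44 = 44
  bit 1 = 0: r = r^2 mod 47 = 44^2 = 9
  bit 2 = 0: r = r^2 mod 47 = 9^2 = 34
  bit 3 = 0: r = r^2 mod 47 = 34^2 = 28
  bit 4 = 1: r = r^2 * 44 mod 47 = 28^2 * 44 = 32*44 = 45
  bit 5 = 0: r = r^2 mod 47 = 45^2 = 4
  -> A = 4
B = 44^40 mod 47  (bits of 40 = 101000)
  bit 0 = 1: r = r^2 * 44 mod 47 = 1^2 * 44 = 1*44 = 44
  bit 1 = 0: r = r^2 mod 47 = 44^2 = 9
  bit 2 = 1: r = r^2 * 44 mod 47 = 9^2 * 44 = 34*44 = 39
  bit 3 = 0: r = r^2 mod 47 = 39^2 = 17
  bit 4 = 0: r = r^2 mod 47 = 17^2 = 7
  bit 5 = 0: r = r^2 mod 47 = 7^2 = 2
  -> B = 2
s = B^a = 2^34 mod 47  (bits of 34 = 100010)
  bit 0 = 1: r = r^2 * 2 mod 47 = 1^2 * 2 = 1*2 = 2
  bit 1 = 0: r = r^2 mod 47 = 2^2 = 4
  bit 2 = 0: r = r^2 mod 47 = 4^2 = 16
  bit 3 = 0: r = r^2 mod 47 = 16^2 = 21
  bit 4 = 1: r = r^2 * 2 mod 47 = 21^2 * 2 = 18*2 = 36
  bit 5 = 0: r = r^2 mod 47 = 36^2 = 27
  -> s = B^a = 27

Answer: 4 2 27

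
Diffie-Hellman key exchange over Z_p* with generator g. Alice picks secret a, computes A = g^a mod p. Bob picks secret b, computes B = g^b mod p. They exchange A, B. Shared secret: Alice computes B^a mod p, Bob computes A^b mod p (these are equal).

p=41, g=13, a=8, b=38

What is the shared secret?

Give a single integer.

Answer: 16

Derivation:
A = 13^8 mod 41  (bits of 8 = 1000)
  bit 0 = 1: r = r^2 * 13 mod 41 = 1^2 * 13 = 1*13 = 13
  bit 1 = 0: r = r^2 mod 41 = 13^2 = 5
  bit 2 = 0: r = r^2 mod 41 = 5^2 = 25
  bit 3 = 0: r = r^2 mod 41 = 25^2 = 10
  -> A = 10
B = 13^38 mod 41  (bits of 38 = 100110)
  bit 0 = 1: r = r^2 * 13 mod 41 = 1^2 * 13 = 1*13 = 13
  bit 1 = 0: r = r^2 mod 41 = 13^2 = 5
  bit 2 = 0: r = r^2 mod 41 = 5^2 = 25
  bit 3 = 1: r = r^2 * 13 mod 41 = 25^2 * 13 = 10*13 = 7
  bit 4 = 1: r = r^2 * 13 mod 41 = 7^2 * 13 = 8*13 = 22
  bit 5 = 0: r = r^2 mod 41 = 22^2 = 33
  -> B = 33
s = B^a = 33^8 mod 41  (bits of 8 = 1000)
  bit 0 = 1: r = r^2 * 33 mod 41 = 1^2 * 33 = 1*33 = 33
  bit 1 = 0: r = r^2 mod 41 = 33^2 = 23
  bit 2 = 0: r = r^2 mod 41 = 23^2 = 37
  bit 3 = 0: r = r^2 mod 41 = 37^2 = 16
  -> s = B^a = 16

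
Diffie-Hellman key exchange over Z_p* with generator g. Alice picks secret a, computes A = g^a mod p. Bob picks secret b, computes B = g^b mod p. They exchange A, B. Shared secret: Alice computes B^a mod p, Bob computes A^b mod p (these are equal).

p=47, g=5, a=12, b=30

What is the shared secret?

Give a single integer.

Answer: 6

Derivation:
A = 5^12 mod 47  (bits of 12 = 1100)
  bit 0 = 1: r = r^2 * 5 mod 47 = 1^2 * 5 = 1*5 = 5
  bit 1 = 1: r = r^2 * 5 mod 47 = 5^2 * 5 = 25*5 = 31
  bit 2 = 0: r = r^2 mod 47 = 31^2 = 21
  bit 3 = 0: r = r^2 mod 47 = 21^2 = 18
  -> A = 18
B = 5^30 mod 47  (bits of 30 = 11110)
  bit 0 = 1: r = r^2 * 5 mod 47 = 1^2 * 5 = 1*5 = 5
  bit 1 = 1: r = r^2 * 5 mod 47 = 5^2 * 5 = 25*5 = 31
  bit 2 = 1: r = r^2 * 5 mod 47 = 31^2 * 5 = 21*5 = 11
  bit 3 = 1: r = r^2 * 5 mod 47 = 11^2 * 5 = 27*5 = 41
  bit 4 = 0: r = r^2 mod 47 = 41^2 = 36
  -> B = 36
s = B^a = 36^12 mod 47  (bits of 12 = 1100)
  bit 0 = 1: r = r^2 * 36 mod 47 = 1^2 * 36 = 1*36 = 36
  bit 1 = 1: r = r^2 * 36 mod 47 = 36^2 * 36 = 27*36 = 32
  bit 2 = 0: r = r^2 mod 47 = 32^2 = 37
  bit 3 = 0: r = r^2 mod 47 = 37^2 = 6
  -> s = B^a = 6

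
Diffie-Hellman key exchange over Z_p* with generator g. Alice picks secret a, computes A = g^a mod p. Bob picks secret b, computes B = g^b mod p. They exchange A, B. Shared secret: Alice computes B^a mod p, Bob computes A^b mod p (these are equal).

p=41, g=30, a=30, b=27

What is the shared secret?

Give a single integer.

A = 30^30 mod 41  (bits of 30 = 11110)
  bit 0 = 1: r = r^2 * 30 mod 41 = 1^2 * 30 = 1*30 = 30
  bit 1 = 1: r = r^2 * 30 mod 41 = 30^2 * 30 = 39*30 = 22
  bit 2 = 1: r = r^2 * 30 mod 41 = 22^2 * 30 = 33*30 = 6
  bit 3 = 1: r = r^2 * 30 mod 41 = 6^2 * 30 = 36*30 = 14
  bit 4 = 0: r = r^2 mod 41 = 14^2 = 32
  -> A = 32
B = 30^27 mod 41  (bits of 27 = 11011)
  bit 0 = 1: r = r^2 * 30 mod 41 = 1^2 * 30 = 1*30 = 30
  bit 1 = 1: r = r^2 * 30 mod 41 = 30^2 * 30 = 39*30 = 22
  bit 2 = 0: r = r^2 mod 41 = 22^2 = 33
  bit 3 = 1: r = r^2 * 30 mod 41 = 33^2 * 30 = 23*30 = 34
  bit 4 = 1: r = r^2 * 30 mod 41 = 34^2 * 30 = 8*30 = 35
  -> B = 35
s = B^a = 35^30 mod 41  (bits of 30 = 11110)
  bit 0 = 1: r = r^2 * 35 mod 41 = 1^2 * 35 = 1*35 = 35
  bit 1 = 1: r = r^2 * 35 mod 41 = 35^2 * 35 = 36*35 = 30
  bit 2 = 1: r = r^2 * 35 mod 41 = 30^2 * 35 = 39*35 = 12
  bit 3 = 1: r = r^2 * 35 mod 41 = 12^2 * 35 = 21*35 = 38
  bit 4 = 0: r = r^2 mod 41 = 38^2 = 9
  -> s = B^a = 9

Answer: 9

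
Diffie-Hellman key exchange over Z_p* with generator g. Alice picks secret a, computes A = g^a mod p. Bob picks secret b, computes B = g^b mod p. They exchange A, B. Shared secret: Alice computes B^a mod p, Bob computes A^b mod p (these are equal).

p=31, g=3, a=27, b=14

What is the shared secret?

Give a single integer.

Answer: 4

Derivation:
A = 3^27 mod 31  (bits of 27 = 11011)
  bit 0 = 1: r = r^2 * 3 mod 31 = 1^2 * 3 = 1*3 = 3
  bit 1 = 1: r = r^2 * 3 mod 31 = 3^2 * 3 = 9*3 = 27
  bit 2 = 0: r = r^2 mod 31 = 27^2 = 16
  bit 3 = 1: r = r^2 * 3 mod 31 = 16^2 * 3 = 8*3 = 24
  bit 4 = 1: r = r^2 * 3 mod 31 = 24^2 * 3 = 18*3 = 23
  -> A = 23
B = 3^14 mod 31  (bits of 14 = 1110)
  bit 0 = 1: r = r^2 * 3 mod 31 = 1^2 * 3 = 1*3 = 3
  bit 1 = 1: r = r^2 * 3 mod 31 = 3^2 * 3 = 9*3 = 27
  bit 2 = 1: r = r^2 * 3 mod 31 = 27^2 * 3 = 16*3 = 17
  bit 3 = 0: r = r^2 mod 31 = 17^2 = 10
  -> B = 10
s = B^a = 10^27 mod 31  (bits of 27 = 11011)
  bit 0 = 1: r = r^2 * 10 mod 31 = 1^2 * 10 = 1*10 = 10
  bit 1 = 1: r = r^2 * 10 mod 31 = 10^2 * 10 = 7*10 = 8
  bit 2 = 0: r = r^2 mod 31 = 8^2 = 2
  bit 3 = 1: r = r^2 * 10 mod 31 = 2^2 * 10 = 4*10 = 9
  bit 4 = 1: r = r^2 * 10 mod 31 = 9^2 * 10 = 19*10 = 4
  -> s = B^a = 4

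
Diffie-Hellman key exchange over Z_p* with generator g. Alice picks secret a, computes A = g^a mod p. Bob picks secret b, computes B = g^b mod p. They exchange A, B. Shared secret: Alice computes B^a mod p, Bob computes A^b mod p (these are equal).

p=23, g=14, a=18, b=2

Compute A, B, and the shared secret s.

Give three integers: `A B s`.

A = 14^18 mod 23  (bits of 18 = 10010)
  bit 0 = 1: r = r^2 * 14 mod 23 = 1^2 * 14 = 1*14 = 14
  bit 1 = 0: r = r^2 mod 23 = 14^2 = 12
  bit 2 = 0: r = r^2 mod 23 = 12^2 = 6
  bit 3 = 1: r = r^2 * 14 mod 23 = 6^2 * 14 = 13*14 = 21
  bit 4 = 0: r = r^2 mod 23 = 21^2 = 4
  -> A = 4
B = 14^2 mod 23  (bits of 2 = 10)
  bit 0 = 1: r = r^2 * 14 mod 23 = 1^2 * 14 = 1*14 = 14
  bit 1 = 0: r = r^2 mod 23 = 14^2 = 12
  -> B = 12
s = B^a = 12^18 mod 23  (bits of 18 = 10010)
  bit 0 = 1: r = r^2 * 12 mod 23 = 1^2 * 12 = 1*12 = 12
  bit 1 = 0: r = r^2 mod 23 = 12^2 = 6
  bit 2 = 0: r = r^2 mod 23 = 6^2 = 13
  bit 3 = 1: r = r^2 * 12 mod 23 = 13^2 * 12 = 8*12 = 4
  bit 4 = 0: r = r^2 mod 23 = 4^2 = 16
  -> s = B^a = 16

Answer: 4 12 16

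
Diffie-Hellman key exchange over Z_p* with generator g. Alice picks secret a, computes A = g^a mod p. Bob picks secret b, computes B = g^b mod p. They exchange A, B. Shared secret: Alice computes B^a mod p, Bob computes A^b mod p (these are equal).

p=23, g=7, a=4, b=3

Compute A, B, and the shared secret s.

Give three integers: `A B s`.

A = 7^4 mod 23  (bits of 4 = 100)
  bit 0 = 1: r = r^2 * 7 mod 23 = 1^2 * 7 = 1*7 = 7
  bit 1 = 0: r = r^2 mod 23 = 7^2 = 3
  bit 2 = 0: r = r^2 mod 23 = 3^2 = 9
  -> A = 9
B = 7^3 mod 23  (bits of 3 = 11)
  bit 0 = 1: r = r^2 * 7 mod 23 = 1^2 * 7 = 1*7 = 7
  bit 1 = 1: r = r^2 * 7 mod 23 = 7^2 * 7 = 3*7 = 21
  -> B = 21
s = B^a = 21^4 mod 23  (bits of 4 = 100)
  bit 0 = 1: r = r^2 * 21 mod 23 = 1^2 * 21 = 1*21 = 21
  bit 1 = 0: r = r^2 mod 23 = 21^2 = 4
  bit 2 = 0: r = r^2 mod 23 = 4^2 = 16
  -> s = B^a = 16

Answer: 9 21 16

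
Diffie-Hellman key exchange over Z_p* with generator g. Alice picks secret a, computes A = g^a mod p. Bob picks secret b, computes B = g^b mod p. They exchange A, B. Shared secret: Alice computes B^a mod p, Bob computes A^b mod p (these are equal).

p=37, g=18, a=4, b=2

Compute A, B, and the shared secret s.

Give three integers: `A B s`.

A = 18^4 mod 37  (bits of 4 = 100)
  bit 0 = 1: r = r^2 * 18 mod 37 = 1^2 * 18 = 1*18 = 18
  bit 1 = 0: r = r^2 mod 37 = 18^2 = 28
  bit 2 = 0: r = r^2 mod 37 = 28^2 = 7
  -> A = 7
B = 18^2 mod 37  (bits of 2 = 10)
  bit 0 = 1: r = r^2 * 18 mod 37 = 1^2 * 18 = 1*18 = 18
  bit 1 = 0: r = r^2 mod 37 = 18^2 = 28
  -> B = 28
s = B^a = 28^4 mod 37  (bits of 4 = 100)
  bit 0 = 1: r = r^2 * 28 mod 37 = 1^2 * 28 = 1*28 = 28
  bit 1 = 0: r = r^2 mod 37 = 28^2 = 7
  bit 2 = 0: r = r^2 mod 37 = 7^2 = 12
  -> s = B^a = 12

Answer: 7 28 12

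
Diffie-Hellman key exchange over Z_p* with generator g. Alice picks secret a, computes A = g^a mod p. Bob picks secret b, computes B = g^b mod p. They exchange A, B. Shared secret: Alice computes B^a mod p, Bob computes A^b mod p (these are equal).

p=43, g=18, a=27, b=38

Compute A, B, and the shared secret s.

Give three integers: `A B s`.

A = 18^27 mod 43  (bits of 27 = 11011)
  bit 0 = 1: r = r^2 * 18 mod 43 = 1^2 * 18 = 1*18 = 18
  bit 1 = 1: r = r^2 * 18 mod 43 = 18^2 * 18 = 23*18 = 27
  bit 2 = 0: r = r^2 mod 43 = 27^2 = 41
  bit 3 = 1: r = r^2 * 18 mod 43 = 41^2 * 18 = 4*18 = 29
  bit 4 = 1: r = r^2 * 18 mod 43 = 29^2 * 18 = 24*18 = 2
  -> A = 2
B = 18^38 mod 43  (bits of 38 = 100110)
  bit 0 = 1: r = r^2 * 18 mod 43 = 1^2 * 18 = 1*18 = 18
  bit 1 = 0: r = r^2 mod 43 = 18^2 = 23
  bit 2 = 0: r = r^2 mod 43 = 23^2 = 13
  bit 3 = 1: r = r^2 * 18 mod 43 = 13^2 * 18 = 40*18 = 32
  bit 4 = 1: r = r^2 * 18 mod 43 = 32^2 * 18 = 35*18 = 28
  bit 5 = 0: r = r^2 mod 43 = 28^2 = 10
  -> B = 10
s = B^a = 10^27 mod 43  (bits of 27 = 11011)
  bit 0 = 1: r = r^2 * 10 mod 43 = 1^2 * 10 = 1*10 = 10
  bit 1 = 1: r = r^2 * 10 mod 43 = 10^2 * 10 = 14*10 = 11
  bit 2 = 0: r = r^2 mod 43 = 11^2 = 35
  bit 3 = 1: r = r^2 * 10 mod 43 = 35^2 * 10 = 21*10 = 38
  bit 4 = 1: r = r^2 * 10 mod 43 = 38^2 * 10 = 25*10 = 35
  -> s = B^a = 35

Answer: 2 10 35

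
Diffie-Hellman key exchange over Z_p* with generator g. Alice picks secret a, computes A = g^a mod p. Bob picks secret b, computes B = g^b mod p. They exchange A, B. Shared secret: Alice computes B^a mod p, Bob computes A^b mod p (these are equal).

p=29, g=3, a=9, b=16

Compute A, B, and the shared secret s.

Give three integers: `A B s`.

A = 3^9 mod 29  (bits of 9 = 1001)
  bit 0 = 1: r = r^2 * 3 mod 29 = 1^2 * 3 = 1*3 = 3
  bit 1 = 0: r = r^2 mod 29 = 3^2 = 9
  bit 2 = 0: r = r^2 mod 29 = 9^2 = 23
  bit 3 = 1: r = r^2 * 3 mod 29 = 23^2 * 3 = 7*3 = 21
  -> A = 21
B = 3^16 mod 29  (bits of 16 = 10000)
  bit 0 = 1: r = r^2 * 3 mod 29 = 1^2 * 3 = 1*3 = 3
  bit 1 = 0: r = r^2 mod 29 = 3^2 = 9
  bit 2 = 0: r = r^2 mod 29 = 9^2 = 23
  bit 3 = 0: r = r^2 mod 29 = 23^2 = 7
  bit 4 = 0: r = r^2 mod 29 = 7^2 = 20
  -> B = 20
s = B^a = 20^9 mod 29  (bits of 9 = 1001)
  bit 0 = 1: r = r^2 * 20 mod 29 = 1^2 * 20 = 1*20 = 20
  bit 1 = 0: r = r^2 mod 29 = 20^2 = 23
  bit 2 = 0: r = r^2 mod 29 = 23^2 = 7
  bit 3 = 1: r = r^2 * 20 mod 29 = 7^2 * 20 = 20*20 = 23
  -> s = B^a = 23

Answer: 21 20 23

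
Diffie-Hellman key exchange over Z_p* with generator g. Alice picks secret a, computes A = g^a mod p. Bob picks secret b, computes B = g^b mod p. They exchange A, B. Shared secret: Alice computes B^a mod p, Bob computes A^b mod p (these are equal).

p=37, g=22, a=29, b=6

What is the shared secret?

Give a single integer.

Answer: 11

Derivation:
A = 22^29 mod 37  (bits of 29 = 11101)
  bit 0 = 1: r = r^2 * 22 mod 37 = 1^2 * 22 = 1*22 = 22
  bit 1 = 1: r = r^2 * 22 mod 37 = 22^2 * 22 = 3*22 = 29
  bit 2 = 1: r = r^2 * 22 mod 37 = 29^2 * 22 = 27*22 = 2
  bit 3 = 0: r = r^2 mod 37 = 2^2 = 4
  bit 4 = 1: r = r^2 * 22 mod 37 = 4^2 * 22 = 16*22 = 19
  -> A = 19
B = 22^6 mod 37  (bits of 6 = 110)
  bit 0 = 1: r = r^2 * 22 mod 37 = 1^2 * 22 = 1*22 = 22
  bit 1 = 1: r = r^2 * 22 mod 37 = 22^2 * 22 = 3*22 = 29
  bit 2 = 0: r = r^2 mod 37 = 29^2 = 27
  -> B = 27
s = B^a = 27^29 mod 37  (bits of 29 = 11101)
  bit 0 = 1: r = r^2 * 27 mod 37 = 1^2 * 27 = 1*27 = 27
  bit 1 = 1: r = r^2 * 27 mod 37 = 27^2 * 27 = 26*27 = 36
  bit 2 = 1: r = r^2 * 27 mod 37 = 36^2 * 27 = 1*27 = 27
  bit 3 = 0: r = r^2 mod 37 = 27^2 = 26
  bit 4 = 1: r = r^2 * 27 mod 37 = 26^2 * 27 = 10*27 = 11
  -> s = B^a = 11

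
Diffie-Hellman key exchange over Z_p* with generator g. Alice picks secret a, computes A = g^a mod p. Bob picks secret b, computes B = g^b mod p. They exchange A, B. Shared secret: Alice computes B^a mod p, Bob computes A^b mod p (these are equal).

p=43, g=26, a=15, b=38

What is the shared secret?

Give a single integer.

Answer: 11

Derivation:
A = 26^15 mod 43  (bits of 15 = 1111)
  bit 0 = 1: r = r^2 * 26 mod 43 = 1^2 * 26 = 1*26 = 26
  bit 1 = 1: r = r^2 * 26 mod 43 = 26^2 * 26 = 31*26 = 32
  bit 2 = 1: r = r^2 * 26 mod 43 = 32^2 * 26 = 35*26 = 7
  bit 3 = 1: r = r^2 * 26 mod 43 = 7^2 * 26 = 6*26 = 27
  -> A = 27
B = 26^38 mod 43  (bits of 38 = 100110)
  bit 0 = 1: r = r^2 * 26 mod 43 = 1^2 * 26 = 1*26 = 26
  bit 1 = 0: r = r^2 mod 43 = 26^2 = 31
  bit 2 = 0: r = r^2 mod 43 = 31^2 = 15
  bit 3 = 1: r = r^2 * 26 mod 43 = 15^2 * 26 = 10*26 = 2
  bit 4 = 1: r = r^2 * 26 mod 43 = 2^2 * 26 = 4*26 = 18
  bit 5 = 0: r = r^2 mod 43 = 18^2 = 23
  -> B = 23
s = B^a = 23^15 mod 43  (bits of 15 = 1111)
  bit 0 = 1: r = r^2 * 23 mod 43 = 1^2 * 23 = 1*23 = 23
  bit 1 = 1: r = r^2 * 23 mod 43 = 23^2 * 23 = 13*23 = 41
  bit 2 = 1: r = r^2 * 23 mod 43 = 41^2 * 23 = 4*23 = 6
  bit 3 = 1: r = r^2 * 23 mod 43 = 6^2 * 23 = 36*23 = 11
  -> s = B^a = 11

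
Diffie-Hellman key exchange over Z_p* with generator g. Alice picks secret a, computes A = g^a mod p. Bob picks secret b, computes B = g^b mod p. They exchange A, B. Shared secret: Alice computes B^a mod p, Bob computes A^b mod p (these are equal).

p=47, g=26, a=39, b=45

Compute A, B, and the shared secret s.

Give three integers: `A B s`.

A = 26^39 mod 47  (bits of 39 = 100111)
  bit 0 = 1: r = r^2 * 26 mod 47 = 1^2 * 26 = 1*26 = 26
  bit 1 = 0: r = r^2 mod 47 = 26^2 = 18
  bit 2 = 0: r = r^2 mod 47 = 18^2 = 42
  bit 3 = 1: r = r^2 * 26 mod 47 = 42^2 * 26 = 25*26 = 39
  bit 4 = 1: r = r^2 * 26 mod 47 = 39^2 * 26 = 17*26 = 19
  bit 5 = 1: r = r^2 * 26 mod 47 = 19^2 * 26 = 32*26 = 33
  -> A = 33
B = 26^45 mod 47  (bits of 45 = 101101)
  bit 0 = 1: r = r^2 * 26 mod 47 = 1^2 * 26 = 1*26 = 26
  bit 1 = 0: r = r^2 mod 47 = 26^2 = 18
  bit 2 = 1: r = r^2 * 26 mod 47 = 18^2 * 26 = 42*26 = 11
  bit 3 = 1: r = r^2 * 26 mod 47 = 11^2 * 26 = 27*26 = 44
  bit 4 = 0: r = r^2 mod 47 = 44^2 = 9
  bit 5 = 1: r = r^2 * 26 mod 47 = 9^2 * 26 = 34*26 = 38
  -> B = 38
s = B^a = 38^39 mod 47  (bits of 39 = 100111)
  bit 0 = 1: r = r^2 * 38 mod 47 = 1^2 * 38 = 1*38 = 38
  bit 1 = 0: r = r^2 mod 47 = 38^2 = 34
  bit 2 = 0: r = r^2 mod 47 = 34^2 = 28
  bit 3 = 1: r = r^2 * 38 mod 47 = 28^2 * 38 = 32*38 = 41
  bit 4 = 1: r = r^2 * 38 mod 47 = 41^2 * 38 = 36*38 = 5
  bit 5 = 1: r = r^2 * 38 mod 47 = 5^2 * 38 = 25*38 = 10
  -> s = B^a = 10

Answer: 33 38 10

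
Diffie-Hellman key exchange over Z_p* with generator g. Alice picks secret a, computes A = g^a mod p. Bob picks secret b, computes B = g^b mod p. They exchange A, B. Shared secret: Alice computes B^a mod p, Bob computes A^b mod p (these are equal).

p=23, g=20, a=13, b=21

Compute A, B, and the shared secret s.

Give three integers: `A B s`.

A = 20^13 mod 23  (bits of 13 = 1101)
  bit 0 = 1: r = r^2 * 20 mod 23 = 1^2 * 20 = 1*20 = 20
  bit 1 = 1: r = r^2 * 20 mod 23 = 20^2 * 20 = 9*20 = 19
  bit 2 = 0: r = r^2 mod 23 = 19^2 = 16
  bit 3 = 1: r = r^2 * 20 mod 23 = 16^2 * 20 = 3*20 = 14
  -> A = 14
B = 20^21 mod 23  (bits of 21 = 10101)
  bit 0 = 1: r = r^2 * 20 mod 23 = 1^2 * 20 = 1*20 = 20
  bit 1 = 0: r = r^2 mod 23 = 20^2 = 9
  bit 2 = 1: r = r^2 * 20 mod 23 = 9^2 * 20 = 12*20 = 10
  bit 3 = 0: r = r^2 mod 23 = 10^2 = 8
  bit 4 = 1: r = r^2 * 20 mod 23 = 8^2 * 20 = 18*20 = 15
  -> B = 15
s = B^a = 15^13 mod 23  (bits of 13 = 1101)
  bit 0 = 1: r = r^2 * 15 mod 23 = 1^2 * 15 = 1*15 = 15
  bit 1 = 1: r = r^2 * 15 mod 23 = 15^2 * 15 = 18*15 = 17
  bit 2 = 0: r = r^2 mod 23 = 17^2 = 13
  bit 3 = 1: r = r^2 * 15 mod 23 = 13^2 * 15 = 8*15 = 5
  -> s = B^a = 5

Answer: 14 15 5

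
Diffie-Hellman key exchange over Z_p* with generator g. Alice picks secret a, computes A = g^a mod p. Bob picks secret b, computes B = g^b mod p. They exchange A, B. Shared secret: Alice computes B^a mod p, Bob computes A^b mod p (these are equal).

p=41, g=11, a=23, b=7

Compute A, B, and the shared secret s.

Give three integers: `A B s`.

Answer: 22 35 11

Derivation:
A = 11^23 mod 41  (bits of 23 = 10111)
  bit 0 = 1: r = r^2 * 11 mod 41 = 1^2 * 11 = 1*11 = 11
  bit 1 = 0: r = r^2 mod 41 = 11^2 = 39
  bit 2 = 1: r = r^2 * 11 mod 41 = 39^2 * 11 = 4*11 = 3
  bit 3 = 1: r = r^2 * 11 mod 41 = 3^2 * 11 = 9*11 = 17
  bit 4 = 1: r = r^2 * 11 mod 41 = 17^2 * 11 = 2*11 = 22
  -> A = 22
B = 11^7 mod 41  (bits of 7 = 111)
  bit 0 = 1: r = r^2 * 11 mod 41 = 1^2 * 11 = 1*11 = 11
  bit 1 = 1: r = r^2 * 11 mod 41 = 11^2 * 11 = 39*11 = 19
  bit 2 = 1: r = r^2 * 11 mod 41 = 19^2 * 11 = 33*11 = 35
  -> B = 35
s = B^a = 35^23 mod 41  (bits of 23 = 10111)
  bit 0 = 1: r = r^2 * 35 mod 41 = 1^2 * 35 = 1*35 = 35
  bit 1 = 0: r = r^2 mod 41 = 35^2 = 36
  bit 2 = 1: r = r^2 * 35 mod 41 = 36^2 * 35 = 25*35 = 14
  bit 3 = 1: r = r^2 * 35 mod 41 = 14^2 * 35 = 32*35 = 13
  bit 4 = 1: r = r^2 * 35 mod 41 = 13^2 * 35 = 5*35 = 11
  -> s = B^a = 11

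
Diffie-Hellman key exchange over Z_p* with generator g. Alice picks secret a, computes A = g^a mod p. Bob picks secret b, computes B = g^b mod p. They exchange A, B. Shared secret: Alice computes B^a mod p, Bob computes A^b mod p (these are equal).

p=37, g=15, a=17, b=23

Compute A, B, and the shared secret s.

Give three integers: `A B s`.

A = 15^17 mod 37  (bits of 17 = 10001)
  bit 0 = 1: r = r^2 * 15 mod 37 = 1^2 * 15 = 1*15 = 15
  bit 1 = 0: r = r^2 mod 37 = 15^2 = 3
  bit 2 = 0: r = r^2 mod 37 = 3^2 = 9
  bit 3 = 0: r = r^2 mod 37 = 9^2 = 7
  bit 4 = 1: r = r^2 * 15 mod 37 = 7^2 * 15 = 12*15 = 32
  -> A = 32
B = 15^23 mod 37  (bits of 23 = 10111)
  bit 0 = 1: r = r^2 * 15 mod 37 = 1^2 * 15 = 1*15 = 15
  bit 1 = 0: r = r^2 mod 37 = 15^2 = 3
  bit 2 = 1: r = r^2 * 15 mod 37 = 3^2 * 15 = 9*15 = 24
  bit 3 = 1: r = r^2 * 15 mod 37 = 24^2 * 15 = 21*15 = 19
  bit 4 = 1: r = r^2 * 15 mod 37 = 19^2 * 15 = 28*15 = 13
  -> B = 13
s = B^a = 13^17 mod 37  (bits of 17 = 10001)
  bit 0 = 1: r = r^2 * 13 mod 37 = 1^2 * 13 = 1*13 = 13
  bit 1 = 0: r = r^2 mod 37 = 13^2 = 21
  bit 2 = 0: r = r^2 mod 37 = 21^2 = 34
  bit 3 = 0: r = r^2 mod 37 = 34^2 = 9
  bit 4 = 1: r = r^2 * 13 mod 37 = 9^2 * 13 = 7*13 = 17
  -> s = B^a = 17

Answer: 32 13 17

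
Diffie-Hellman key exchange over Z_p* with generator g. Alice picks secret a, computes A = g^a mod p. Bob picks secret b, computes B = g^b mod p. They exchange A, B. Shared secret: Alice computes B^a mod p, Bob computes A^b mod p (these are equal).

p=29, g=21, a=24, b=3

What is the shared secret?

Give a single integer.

Answer: 23

Derivation:
A = 21^24 mod 29  (bits of 24 = 11000)
  bit 0 = 1: r = r^2 * 21 mod 29 = 1^2 * 21 = 1*21 = 21
  bit 1 = 1: r = r^2 * 21 mod 29 = 21^2 * 21 = 6*21 = 10
  bit 2 = 0: r = r^2 mod 29 = 10^2 = 13
  bit 3 = 0: r = r^2 mod 29 = 13^2 = 24
  bit 4 = 0: r = r^2 mod 29 = 24^2 = 25
  -> A = 25
B = 21^3 mod 29  (bits of 3 = 11)
  bit 0 = 1: r = r^2 * 21 mod 29 = 1^2 * 21 = 1*21 = 21
  bit 1 = 1: r = r^2 * 21 mod 29 = 21^2 * 21 = 6*21 = 10
  -> B = 10
s = B^a = 10^24 mod 29  (bits of 24 = 11000)
  bit 0 = 1: r = r^2 * 10 mod 29 = 1^2 * 10 = 1*10 = 10
  bit 1 = 1: r = r^2 * 10 mod 29 = 10^2 * 10 = 13*10 = 14
  bit 2 = 0: r = r^2 mod 29 = 14^2 = 22
  bit 3 = 0: r = r^2 mod 29 = 22^2 = 20
  bit 4 = 0: r = r^2 mod 29 = 20^2 = 23
  -> s = B^a = 23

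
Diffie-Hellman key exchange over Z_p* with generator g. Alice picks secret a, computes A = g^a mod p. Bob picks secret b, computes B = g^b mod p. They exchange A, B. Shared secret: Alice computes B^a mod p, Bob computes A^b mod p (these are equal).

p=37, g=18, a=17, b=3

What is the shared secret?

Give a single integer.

A = 18^17 mod 37  (bits of 17 = 10001)
  bit 0 = 1: r = r^2 * 18 mod 37 = 1^2 * 18 = 1*18 = 18
  bit 1 = 0: r = r^2 mod 37 = 18^2 = 28
  bit 2 = 0: r = r^2 mod 37 = 28^2 = 7
  bit 3 = 0: r = r^2 mod 37 = 7^2 = 12
  bit 4 = 1: r = r^2 * 18 mod 37 = 12^2 * 18 = 33*18 = 2
  -> A = 2
B = 18^3 mod 37  (bits of 3 = 11)
  bit 0 = 1: r = r^2 * 18 mod 37 = 1^2 * 18 = 1*18 = 18
  bit 1 = 1: r = r^2 * 18 mod 37 = 18^2 * 18 = 28*18 = 23
  -> B = 23
s = B^a = 23^17 mod 37  (bits of 17 = 10001)
  bit 0 = 1: r = r^2 * 23 mod 37 = 1^2 * 23 = 1*23 = 23
  bit 1 = 0: r = r^2 mod 37 = 23^2 = 11
  bit 2 = 0: r = r^2 mod 37 = 11^2 = 10
  bit 3 = 0: r = r^2 mod 37 = 10^2 = 26
  bit 4 = 1: r = r^2 * 23 mod 37 = 26^2 * 23 = 10*23 = 8
  -> s = B^a = 8

Answer: 8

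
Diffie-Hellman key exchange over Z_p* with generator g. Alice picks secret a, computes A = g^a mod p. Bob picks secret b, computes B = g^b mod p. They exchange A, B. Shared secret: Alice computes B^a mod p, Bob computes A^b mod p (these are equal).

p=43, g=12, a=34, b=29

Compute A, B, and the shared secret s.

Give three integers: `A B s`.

Answer: 40 29 25

Derivation:
A = 12^34 mod 43  (bits of 34 = 100010)
  bit 0 = 1: r = r^2 * 12 mod 43 = 1^2 * 12 = 1*12 = 12
  bit 1 = 0: r = r^2 mod 43 = 12^2 = 15
  bit 2 = 0: r = r^2 mod 43 = 15^2 = 10
  bit 3 = 0: r = r^2 mod 43 = 10^2 = 14
  bit 4 = 1: r = r^2 * 12 mod 43 = 14^2 * 12 = 24*12 = 30
  bit 5 = 0: r = r^2 mod 43 = 30^2 = 40
  -> A = 40
B = 12^29 mod 43  (bits of 29 = 11101)
  bit 0 = 1: r = r^2 * 12 mod 43 = 1^2 * 12 = 1*12 = 12
  bit 1 = 1: r = r^2 * 12 mod 43 = 12^2 * 12 = 15*12 = 8
  bit 2 = 1: r = r^2 * 12 mod 43 = 8^2 * 12 = 21*12 = 37
  bit 3 = 0: r = r^2 mod 43 = 37^2 = 36
  bit 4 = 1: r = r^2 * 12 mod 43 = 36^2 * 12 = 6*12 = 29
  -> B = 29
s = B^a = 29^34 mod 43  (bits of 34 = 100010)
  bit 0 = 1: r = r^2 * 29 mod 43 = 1^2 * 29 = 1*29 = 29
  bit 1 = 0: r = r^2 mod 43 = 29^2 = 24
  bit 2 = 0: r = r^2 mod 43 = 24^2 = 17
  bit 3 = 0: r = r^2 mod 43 = 17^2 = 31
  bit 4 = 1: r = r^2 * 29 mod 43 = 31^2 * 29 = 15*29 = 5
  bit 5 = 0: r = r^2 mod 43 = 5^2 = 25
  -> s = B^a = 25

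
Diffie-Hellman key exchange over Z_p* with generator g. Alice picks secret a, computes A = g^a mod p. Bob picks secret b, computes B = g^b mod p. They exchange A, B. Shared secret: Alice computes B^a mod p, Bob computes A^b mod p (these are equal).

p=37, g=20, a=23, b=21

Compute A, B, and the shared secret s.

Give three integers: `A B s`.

A = 20^23 mod 37  (bits of 23 = 10111)
  bit 0 = 1: r = r^2 * 20 mod 37 = 1^2 * 20 = 1*20 = 20
  bit 1 = 0: r = r^2 mod 37 = 20^2 = 30
  bit 2 = 1: r = r^2 * 20 mod 37 = 30^2 * 20 = 12*20 = 18
  bit 3 = 1: r = r^2 * 20 mod 37 = 18^2 * 20 = 28*20 = 5
  bit 4 = 1: r = r^2 * 20 mod 37 = 5^2 * 20 = 25*20 = 19
  -> A = 19
B = 20^21 mod 37  (bits of 21 = 10101)
  bit 0 = 1: r = r^2 * 20 mod 37 = 1^2 * 20 = 1*20 = 20
  bit 1 = 0: r = r^2 mod 37 = 20^2 = 30
  bit 2 = 1: r = r^2 * 20 mod 37 = 30^2 * 20 = 12*20 = 18
  bit 3 = 0: r = r^2 mod 37 = 18^2 = 28
  bit 4 = 1: r = r^2 * 20 mod 37 = 28^2 * 20 = 7*20 = 29
  -> B = 29
s = B^a = 29^23 mod 37  (bits of 23 = 10111)
  bit 0 = 1: r = r^2 * 29 mod 37 = 1^2 * 29 = 1*29 = 29
  bit 1 = 0: r = r^2 mod 37 = 29^2 = 27
  bit 2 = 1: r = r^2 * 29 mod 37 = 27^2 * 29 = 26*29 = 14
  bit 3 = 1: r = r^2 * 29 mod 37 = 14^2 * 29 = 11*29 = 23
  bit 4 = 1: r = r^2 * 29 mod 37 = 23^2 * 29 = 11*29 = 23
  -> s = B^a = 23

Answer: 19 29 23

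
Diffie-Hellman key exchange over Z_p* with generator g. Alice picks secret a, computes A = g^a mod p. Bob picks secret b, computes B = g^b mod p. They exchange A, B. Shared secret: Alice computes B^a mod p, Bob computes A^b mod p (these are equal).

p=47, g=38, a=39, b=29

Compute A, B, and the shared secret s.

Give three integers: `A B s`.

Answer: 10 35 19

Derivation:
A = 38^39 mod 47  (bits of 39 = 100111)
  bit 0 = 1: r = r^2 * 38 mod 47 = 1^2 * 38 = 1*38 = 38
  bit 1 = 0: r = r^2 mod 47 = 38^2 = 34
  bit 2 = 0: r = r^2 mod 47 = 34^2 = 28
  bit 3 = 1: r = r^2 * 38 mod 47 = 28^2 * 38 = 32*38 = 41
  bit 4 = 1: r = r^2 * 38 mod 47 = 41^2 * 38 = 36*38 = 5
  bit 5 = 1: r = r^2 * 38 mod 47 = 5^2 * 38 = 25*38 = 10
  -> A = 10
B = 38^29 mod 47  (bits of 29 = 11101)
  bit 0 = 1: r = r^2 * 38 mod 47 = 1^2 * 38 = 1*38 = 38
  bit 1 = 1: r = r^2 * 38 mod 47 = 38^2 * 38 = 34*38 = 23
  bit 2 = 1: r = r^2 * 38 mod 47 = 23^2 * 38 = 12*38 = 33
  bit 3 = 0: r = r^2 mod 47 = 33^2 = 8
  bit 4 = 1: r = r^2 * 38 mod 47 = 8^2 * 38 = 17*38 = 35
  -> B = 35
s = B^a = 35^39 mod 47  (bits of 39 = 100111)
  bit 0 = 1: r = r^2 * 35 mod 47 = 1^2 * 35 = 1*35 = 35
  bit 1 = 0: r = r^2 mod 47 = 35^2 = 3
  bit 2 = 0: r = r^2 mod 47 = 3^2 = 9
  bit 3 = 1: r = r^2 * 35 mod 47 = 9^2 * 35 = 34*35 = 15
  bit 4 = 1: r = r^2 * 35 mod 47 = 15^2 * 35 = 37*35 = 26
  bit 5 = 1: r = r^2 * 35 mod 47 = 26^2 * 35 = 18*35 = 19
  -> s = B^a = 19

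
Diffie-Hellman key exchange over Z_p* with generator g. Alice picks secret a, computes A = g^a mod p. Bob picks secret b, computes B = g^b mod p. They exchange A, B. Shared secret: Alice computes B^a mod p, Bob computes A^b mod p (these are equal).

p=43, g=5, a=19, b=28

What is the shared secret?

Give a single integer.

Answer: 6

Derivation:
A = 5^19 mod 43  (bits of 19 = 10011)
  bit 0 = 1: r = r^2 * 5 mod 43 = 1^2 * 5 = 1*5 = 5
  bit 1 = 0: r = r^2 mod 43 = 5^2 = 25
  bit 2 = 0: r = r^2 mod 43 = 25^2 = 23
  bit 3 = 1: r = r^2 * 5 mod 43 = 23^2 * 5 = 13*5 = 22
  bit 4 = 1: r = r^2 * 5 mod 43 = 22^2 * 5 = 11*5 = 12
  -> A = 12
B = 5^28 mod 43  (bits of 28 = 11100)
  bit 0 = 1: r = r^2 * 5 mod 43 = 1^2 * 5 = 1*5 = 5
  bit 1 = 1: r = r^2 * 5 mod 43 = 5^2 * 5 = 25*5 = 39
  bit 2 = 1: r = r^2 * 5 mod 43 = 39^2 * 5 = 16*5 = 37
  bit 3 = 0: r = r^2 mod 43 = 37^2 = 36
  bit 4 = 0: r = r^2 mod 43 = 36^2 = 6
  -> B = 6
s = B^a = 6^19 mod 43  (bits of 19 = 10011)
  bit 0 = 1: r = r^2 * 6 mod 43 = 1^2 * 6 = 1*6 = 6
  bit 1 = 0: r = r^2 mod 43 = 6^2 = 36
  bit 2 = 0: r = r^2 mod 43 = 36^2 = 6
  bit 3 = 1: r = r^2 * 6 mod 43 = 6^2 * 6 = 36*6 = 1
  bit 4 = 1: r = r^2 * 6 mod 43 = 1^2 * 6 = 1*6 = 6
  -> s = B^a = 6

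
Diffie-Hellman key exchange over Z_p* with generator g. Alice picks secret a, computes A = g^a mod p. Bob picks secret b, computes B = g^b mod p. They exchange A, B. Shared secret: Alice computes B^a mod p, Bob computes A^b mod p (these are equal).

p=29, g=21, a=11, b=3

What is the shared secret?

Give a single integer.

Answer: 2

Derivation:
A = 21^11 mod 29  (bits of 11 = 1011)
  bit 0 = 1: r = r^2 * 21 mod 29 = 1^2 * 21 = 1*21 = 21
  bit 1 = 0: r = r^2 mod 29 = 21^2 = 6
  bit 2 = 1: r = r^2 * 21 mod 29 = 6^2 * 21 = 7*21 = 2
  bit 3 = 1: r = r^2 * 21 mod 29 = 2^2 * 21 = 4*21 = 26
  -> A = 26
B = 21^3 mod 29  (bits of 3 = 11)
  bit 0 = 1: r = r^2 * 21 mod 29 = 1^2 * 21 = 1*21 = 21
  bit 1 = 1: r = r^2 * 21 mod 29 = 21^2 * 21 = 6*21 = 10
  -> B = 10
s = B^a = 10^11 mod 29  (bits of 11 = 1011)
  bit 0 = 1: r = r^2 * 10 mod 29 = 1^2 * 10 = 1*10 = 10
  bit 1 = 0: r = r^2 mod 29 = 10^2 = 13
  bit 2 = 1: r = r^2 * 10 mod 29 = 13^2 * 10 = 24*10 = 8
  bit 3 = 1: r = r^2 * 10 mod 29 = 8^2 * 10 = 6*10 = 2
  -> s = B^a = 2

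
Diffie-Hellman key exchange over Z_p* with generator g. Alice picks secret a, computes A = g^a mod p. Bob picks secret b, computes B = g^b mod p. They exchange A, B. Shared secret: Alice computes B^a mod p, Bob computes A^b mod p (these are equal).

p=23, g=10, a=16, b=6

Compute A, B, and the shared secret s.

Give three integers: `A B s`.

A = 10^16 mod 23  (bits of 16 = 10000)
  bit 0 = 1: r = r^2 * 10 mod 23 = 1^2 * 10 = 1*10 = 10
  bit 1 = 0: r = r^2 mod 23 = 10^2 = 8
  bit 2 = 0: r = r^2 mod 23 = 8^2 = 18
  bit 3 = 0: r = r^2 mod 23 = 18^2 = 2
  bit 4 = 0: r = r^2 mod 23 = 2^2 = 4
  -> A = 4
B = 10^6 mod 23  (bits of 6 = 110)
  bit 0 = 1: r = r^2 * 10 mod 23 = 1^2 * 10 = 1*10 = 10
  bit 1 = 1: r = r^2 * 10 mod 23 = 10^2 * 10 = 8*10 = 11
  bit 2 = 0: r = r^2 mod 23 = 11^2 = 6
  -> B = 6
s = B^a = 6^16 mod 23  (bits of 16 = 10000)
  bit 0 = 1: r = r^2 * 6 mod 23 = 1^2 * 6 = 1*6 = 6
  bit 1 = 0: r = r^2 mod 23 = 6^2 = 13
  bit 2 = 0: r = r^2 mod 23 = 13^2 = 8
  bit 3 = 0: r = r^2 mod 23 = 8^2 = 18
  bit 4 = 0: r = r^2 mod 23 = 18^2 = 2
  -> s = B^a = 2

Answer: 4 6 2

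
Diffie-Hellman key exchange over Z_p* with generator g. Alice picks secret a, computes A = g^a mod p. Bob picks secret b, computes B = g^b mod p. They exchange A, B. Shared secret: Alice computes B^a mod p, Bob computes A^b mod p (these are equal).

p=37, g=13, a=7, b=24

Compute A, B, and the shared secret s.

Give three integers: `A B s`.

Answer: 32 26 26

Derivation:
A = 13^7 mod 37  (bits of 7 = 111)
  bit 0 = 1: r = r^2 * 13 mod 37 = 1^2 * 13 = 1*13 = 13
  bit 1 = 1: r = r^2 * 13 mod 37 = 13^2 * 13 = 21*13 = 14
  bit 2 = 1: r = r^2 * 13 mod 37 = 14^2 * 13 = 11*13 = 32
  -> A = 32
B = 13^24 mod 37  (bits of 24 = 11000)
  bit 0 = 1: r = r^2 * 13 mod 37 = 1^2 * 13 = 1*13 = 13
  bit 1 = 1: r = r^2 * 13 mod 37 = 13^2 * 13 = 21*13 = 14
  bit 2 = 0: r = r^2 mod 37 = 14^2 = 11
  bit 3 = 0: r = r^2 mod 37 = 11^2 = 10
  bit 4 = 0: r = r^2 mod 37 = 10^2 = 26
  -> B = 26
s = B^a = 26^7 mod 37  (bits of 7 = 111)
  bit 0 = 1: r = r^2 * 26 mod 37 = 1^2 * 26 = 1*26 = 26
  bit 1 = 1: r = r^2 * 26 mod 37 = 26^2 * 26 = 10*26 = 1
  bit 2 = 1: r = r^2 * 26 mod 37 = 1^2 * 26 = 1*26 = 26
  -> s = B^a = 26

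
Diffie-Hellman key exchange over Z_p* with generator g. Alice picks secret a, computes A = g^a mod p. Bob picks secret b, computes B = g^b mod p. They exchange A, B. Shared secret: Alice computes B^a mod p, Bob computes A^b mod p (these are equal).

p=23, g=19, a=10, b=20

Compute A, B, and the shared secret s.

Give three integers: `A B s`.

A = 19^10 mod 23  (bits of 10 = 1010)
  bit 0 = 1: r = r^2 * 19 mod 23 = 1^2 * 19 = 1*19 = 19
  bit 1 = 0: r = r^2 mod 23 = 19^2 = 16
  bit 2 = 1: r = r^2 * 19 mod 23 = 16^2 * 19 = 3*19 = 11
  bit 3 = 0: r = r^2 mod 23 = 11^2 = 6
  -> A = 6
B = 19^20 mod 23  (bits of 20 = 10100)
  bit 0 = 1: r = r^2 * 19 mod 23 = 1^2 * 19 = 1*19 = 19
  bit 1 = 0: r = r^2 mod 23 = 19^2 = 16
  bit 2 = 1: r = r^2 * 19 mod 23 = 16^2 * 19 = 3*19 = 11
  bit 3 = 0: r = r^2 mod 23 = 11^2 = 6
  bit 4 = 0: r = r^2 mod 23 = 6^2 = 13
  -> B = 13
s = B^a = 13^10 mod 23  (bits of 10 = 1010)
  bit 0 = 1: r = r^2 * 13 mod 23 = 1^2 * 13 = 1*13 = 13
  bit 1 = 0: r = r^2 mod 23 = 13^2 = 8
  bit 2 = 1: r = r^2 * 13 mod 23 = 8^2 * 13 = 18*13 = 4
  bit 3 = 0: r = r^2 mod 23 = 4^2 = 16
  -> s = B^a = 16

Answer: 6 13 16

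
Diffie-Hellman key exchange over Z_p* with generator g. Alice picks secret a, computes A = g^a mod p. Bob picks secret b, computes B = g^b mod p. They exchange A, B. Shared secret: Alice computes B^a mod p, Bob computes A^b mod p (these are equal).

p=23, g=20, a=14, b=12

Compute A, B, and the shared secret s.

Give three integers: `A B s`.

Answer: 4 3 4

Derivation:
A = 20^14 mod 23  (bits of 14 = 1110)
  bit 0 = 1: r = r^2 * 20 mod 23 = 1^2 * 20 = 1*20 = 20
  bit 1 = 1: r = r^2 * 20 mod 23 = 20^2 * 20 = 9*20 = 19
  bit 2 = 1: r = r^2 * 20 mod 23 = 19^2 * 20 = 16*20 = 21
  bit 3 = 0: r = r^2 mod 23 = 21^2 = 4
  -> A = 4
B = 20^12 mod 23  (bits of 12 = 1100)
  bit 0 = 1: r = r^2 * 20 mod 23 = 1^2 * 20 = 1*20 = 20
  bit 1 = 1: r = r^2 * 20 mod 23 = 20^2 * 20 = 9*20 = 19
  bit 2 = 0: r = r^2 mod 23 = 19^2 = 16
  bit 3 = 0: r = r^2 mod 23 = 16^2 = 3
  -> B = 3
s = B^a = 3^14 mod 23  (bits of 14 = 1110)
  bit 0 = 1: r = r^2 * 3 mod 23 = 1^2 * 3 = 1*3 = 3
  bit 1 = 1: r = r^2 * 3 mod 23 = 3^2 * 3 = 9*3 = 4
  bit 2 = 1: r = r^2 * 3 mod 23 = 4^2 * 3 = 16*3 = 2
  bit 3 = 0: r = r^2 mod 23 = 2^2 = 4
  -> s = B^a = 4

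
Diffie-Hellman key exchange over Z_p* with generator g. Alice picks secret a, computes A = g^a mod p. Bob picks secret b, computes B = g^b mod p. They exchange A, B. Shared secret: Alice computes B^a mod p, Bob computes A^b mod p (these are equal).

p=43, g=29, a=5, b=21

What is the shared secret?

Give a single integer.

A = 29^5 mod 43  (bits of 5 = 101)
  bit 0 = 1: r = r^2 * 29 mod 43 = 1^2 * 29 = 1*29 = 29
  bit 1 = 0: r = r^2 mod 43 = 29^2 = 24
  bit 2 = 1: r = r^2 * 29 mod 43 = 24^2 * 29 = 17*29 = 20
  -> A = 20
B = 29^21 mod 43  (bits of 21 = 10101)
  bit 0 = 1: r = r^2 * 29 mod 43 = 1^2 * 29 = 1*29 = 29
  bit 1 = 0: r = r^2 mod 43 = 29^2 = 24
  bit 2 = 1: r = r^2 * 29 mod 43 = 24^2 * 29 = 17*29 = 20
  bit 3 = 0: r = r^2 mod 43 = 20^2 = 13
  bit 4 = 1: r = r^2 * 29 mod 43 = 13^2 * 29 = 40*29 = 42
  -> B = 42
s = B^a = 42^5 mod 43  (bits of 5 = 101)
  bit 0 = 1: r = r^2 * 42 mod 43 = 1^2 * 42 = 1*42 = 42
  bit 1 = 0: r = r^2 mod 43 = 42^2 = 1
  bit 2 = 1: r = r^2 * 42 mod 43 = 1^2 * 42 = 1*42 = 42
  -> s = B^a = 42

Answer: 42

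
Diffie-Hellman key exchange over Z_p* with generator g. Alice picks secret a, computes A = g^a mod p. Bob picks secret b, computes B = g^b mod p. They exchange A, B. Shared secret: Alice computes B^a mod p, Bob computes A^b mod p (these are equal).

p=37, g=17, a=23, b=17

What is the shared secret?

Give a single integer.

A = 17^23 mod 37  (bits of 23 = 10111)
  bit 0 = 1: r = r^2 * 17 mod 37 = 1^2 * 17 = 1*17 = 17
  bit 1 = 0: r = r^2 mod 37 = 17^2 = 30
  bit 2 = 1: r = r^2 * 17 mod 37 = 30^2 * 17 = 12*17 = 19
  bit 3 = 1: r = r^2 * 17 mod 37 = 19^2 * 17 = 28*17 = 32
  bit 4 = 1: r = r^2 * 17 mod 37 = 32^2 * 17 = 25*17 = 18
  -> A = 18
B = 17^17 mod 37  (bits of 17 = 10001)
  bit 0 = 1: r = r^2 * 17 mod 37 = 1^2 * 17 = 1*17 = 17
  bit 1 = 0: r = r^2 mod 37 = 17^2 = 30
  bit 2 = 0: r = r^2 mod 37 = 30^2 = 12
  bit 3 = 0: r = r^2 mod 37 = 12^2 = 33
  bit 4 = 1: r = r^2 * 17 mod 37 = 33^2 * 17 = 16*17 = 13
  -> B = 13
s = B^a = 13^23 mod 37  (bits of 23 = 10111)
  bit 0 = 1: r = r^2 * 13 mod 37 = 1^2 * 13 = 1*13 = 13
  bit 1 = 0: r = r^2 mod 37 = 13^2 = 21
  bit 2 = 1: r = r^2 * 13 mod 37 = 21^2 * 13 = 34*13 = 35
  bit 3 = 1: r = r^2 * 13 mod 37 = 35^2 * 13 = 4*13 = 15
  bit 4 = 1: r = r^2 * 13 mod 37 = 15^2 * 13 = 3*13 = 2
  -> s = B^a = 2

Answer: 2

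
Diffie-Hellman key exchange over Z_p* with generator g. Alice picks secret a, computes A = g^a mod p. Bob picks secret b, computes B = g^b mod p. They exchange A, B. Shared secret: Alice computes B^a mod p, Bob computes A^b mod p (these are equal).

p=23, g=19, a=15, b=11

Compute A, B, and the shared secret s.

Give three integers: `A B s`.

Answer: 20 22 22

Derivation:
A = 19^15 mod 23  (bits of 15 = 1111)
  bit 0 = 1: r = r^2 * 19 mod 23 = 1^2 * 19 = 1*19 = 19
  bit 1 = 1: r = r^2 * 19 mod 23 = 19^2 * 19 = 16*19 = 5
  bit 2 = 1: r = r^2 * 19 mod 23 = 5^2 * 19 = 2*19 = 15
  bit 3 = 1: r = r^2 * 19 mod 23 = 15^2 * 19 = 18*19 = 20
  -> A = 20
B = 19^11 mod 23  (bits of 11 = 1011)
  bit 0 = 1: r = r^2 * 19 mod 23 = 1^2 * 19 = 1*19 = 19
  bit 1 = 0: r = r^2 mod 23 = 19^2 = 16
  bit 2 = 1: r = r^2 * 19 mod 23 = 16^2 * 19 = 3*19 = 11
  bit 3 = 1: r = r^2 * 19 mod 23 = 11^2 * 19 = 6*19 = 22
  -> B = 22
s = B^a = 22^15 mod 23  (bits of 15 = 1111)
  bit 0 = 1: r = r^2 * 22 mod 23 = 1^2 * 22 = 1*22 = 22
  bit 1 = 1: r = r^2 * 22 mod 23 = 22^2 * 22 = 1*22 = 22
  bit 2 = 1: r = r^2 * 22 mod 23 = 22^2 * 22 = 1*22 = 22
  bit 3 = 1: r = r^2 * 22 mod 23 = 22^2 * 22 = 1*22 = 22
  -> s = B^a = 22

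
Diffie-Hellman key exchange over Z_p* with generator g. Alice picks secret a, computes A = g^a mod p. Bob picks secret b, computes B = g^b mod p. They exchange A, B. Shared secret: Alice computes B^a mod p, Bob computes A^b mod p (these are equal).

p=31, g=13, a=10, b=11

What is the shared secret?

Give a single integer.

A = 13^10 mod 31  (bits of 10 = 1010)
  bit 0 = 1: r = r^2 * 13 mod 31 = 1^2 * 13 = 1*13 = 13
  bit 1 = 0: r = r^2 mod 31 = 13^2 = 14
  bit 2 = 1: r = r^2 * 13 mod 31 = 14^2 * 13 = 10*13 = 6
  bit 3 = 0: r = r^2 mod 31 = 6^2 = 5
  -> A = 5
B = 13^11 mod 31  (bits of 11 = 1011)
  bit 0 = 1: r = r^2 * 13 mod 31 = 1^2 * 13 = 1*13 = 13
  bit 1 = 0: r = r^2 mod 31 = 13^2 = 14
  bit 2 = 1: r = r^2 * 13 mod 31 = 14^2 * 13 = 10*13 = 6
  bit 3 = 1: r = r^2 * 13 mod 31 = 6^2 * 13 = 5*13 = 3
  -> B = 3
s = B^a = 3^10 mod 31  (bits of 10 = 1010)
  bit 0 = 1: r = r^2 * 3 mod 31 = 1^2 * 3 = 1*3 = 3
  bit 1 = 0: r = r^2 mod 31 = 3^2 = 9
  bit 2 = 1: r = r^2 * 3 mod 31 = 9^2 * 3 = 19*3 = 26
  bit 3 = 0: r = r^2 mod 31 = 26^2 = 25
  -> s = B^a = 25

Answer: 25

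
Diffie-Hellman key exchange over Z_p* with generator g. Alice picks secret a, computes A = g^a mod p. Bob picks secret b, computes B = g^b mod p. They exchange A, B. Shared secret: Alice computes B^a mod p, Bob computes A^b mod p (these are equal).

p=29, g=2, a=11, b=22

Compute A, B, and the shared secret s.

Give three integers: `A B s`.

A = 2^11 mod 29  (bits of 11 = 1011)
  bit 0 = 1: r = r^2 * 2 mod 29 = 1^2 * 2 = 1*2 = 2
  bit 1 = 0: r = r^2 mod 29 = 2^2 = 4
  bit 2 = 1: r = r^2 * 2 mod 29 = 4^2 * 2 = 16*2 = 3
  bit 3 = 1: r = r^2 * 2 mod 29 = 3^2 * 2 = 9*2 = 18
  -> A = 18
B = 2^22 mod 29  (bits of 22 = 10110)
  bit 0 = 1: r = r^2 * 2 mod 29 = 1^2 * 2 = 1*2 = 2
  bit 1 = 0: r = r^2 mod 29 = 2^2 = 4
  bit 2 = 1: r = r^2 * 2 mod 29 = 4^2 * 2 = 16*2 = 3
  bit 3 = 1: r = r^2 * 2 mod 29 = 3^2 * 2 = 9*2 = 18
  bit 4 = 0: r = r^2 mod 29 = 18^2 = 5
  -> B = 5
s = B^a = 5^11 mod 29  (bits of 11 = 1011)
  bit 0 = 1: r = r^2 * 5 mod 29 = 1^2 * 5 = 1*5 = 5
  bit 1 = 0: r = r^2 mod 29 = 5^2 = 25
  bit 2 = 1: r = r^2 * 5 mod 29 = 25^2 * 5 = 16*5 = 22
  bit 3 = 1: r = r^2 * 5 mod 29 = 22^2 * 5 = 20*5 = 13
  -> s = B^a = 13

Answer: 18 5 13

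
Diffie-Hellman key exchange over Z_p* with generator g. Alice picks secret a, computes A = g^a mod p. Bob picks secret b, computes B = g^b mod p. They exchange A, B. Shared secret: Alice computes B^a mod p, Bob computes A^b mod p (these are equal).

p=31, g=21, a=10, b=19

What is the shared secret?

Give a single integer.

Answer: 5

Derivation:
A = 21^10 mod 31  (bits of 10 = 1010)
  bit 0 = 1: r = r^2 * 21 mod 31 = 1^2 * 21 = 1*21 = 21
  bit 1 = 0: r = r^2 mod 31 = 21^2 = 7
  bit 2 = 1: r = r^2 * 21 mod 31 = 7^2 * 21 = 18*21 = 6
  bit 3 = 0: r = r^2 mod 31 = 6^2 = 5
  -> A = 5
B = 21^19 mod 31  (bits of 19 = 10011)
  bit 0 = 1: r = r^2 * 21 mod 31 = 1^2 * 21 = 1*21 = 21
  bit 1 = 0: r = r^2 mod 31 = 21^2 = 7
  bit 2 = 0: r = r^2 mod 31 = 7^2 = 18
  bit 3 = 1: r = r^2 * 21 mod 31 = 18^2 * 21 = 14*21 = 15
  bit 4 = 1: r = r^2 * 21 mod 31 = 15^2 * 21 = 8*21 = 13
  -> B = 13
s = B^a = 13^10 mod 31  (bits of 10 = 1010)
  bit 0 = 1: r = r^2 * 13 mod 31 = 1^2 * 13 = 1*13 = 13
  bit 1 = 0: r = r^2 mod 31 = 13^2 = 14
  bit 2 = 1: r = r^2 * 13 mod 31 = 14^2 * 13 = 10*13 = 6
  bit 3 = 0: r = r^2 mod 31 = 6^2 = 5
  -> s = B^a = 5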